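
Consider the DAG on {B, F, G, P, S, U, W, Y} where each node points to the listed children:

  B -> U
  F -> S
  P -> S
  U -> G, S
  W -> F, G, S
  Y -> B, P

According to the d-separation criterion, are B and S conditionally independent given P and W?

No

We examine all 4 paths between B and S:
Path 1: B → U → S
  U is a chain and U is not conditioned on — no node blocks this path, so it is active.
Path 2: B → U → G ← W → S
  G is a collider here and neither G nor any of its descendants is conditioned on, so the collider stays closed — the path is blocked at G.
Path 3: B → U → G ← W → F → S
  G is a collider here and neither G nor any of its descendants is conditioned on, so the collider stays closed — the path is blocked at G.
Path 4: B ← Y → P → S
  P is a chain here and P is conditioned on, so the path is blocked at P.
At least one path is unblocked, so d-separation fails.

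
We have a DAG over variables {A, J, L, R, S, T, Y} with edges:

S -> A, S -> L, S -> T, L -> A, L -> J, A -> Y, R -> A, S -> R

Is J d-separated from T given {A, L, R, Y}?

Yes

We examine all 3 paths between J and T:
Path 1: J ← L → A ← R ← S → T
  L is a fork here and L is conditioned on, so the path is blocked at L.
Path 2: J ← L → A ← S → T
  L is a fork here and L is conditioned on, so the path is blocked at L.
Path 3: J ← L ← S → T
  L is a chain here and L is conditioned on, so the path is blocked at L.
Since every path is blocked, d-separation holds.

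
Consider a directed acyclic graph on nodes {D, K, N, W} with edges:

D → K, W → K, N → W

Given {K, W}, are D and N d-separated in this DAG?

The only undirected path from D to N is:
Path 1: D → K ← W ← N
  W is a chain here and W is conditioned on, so the path is blocked at W.
All paths are blocked; D ⊥ N | {K, W} holds.

Yes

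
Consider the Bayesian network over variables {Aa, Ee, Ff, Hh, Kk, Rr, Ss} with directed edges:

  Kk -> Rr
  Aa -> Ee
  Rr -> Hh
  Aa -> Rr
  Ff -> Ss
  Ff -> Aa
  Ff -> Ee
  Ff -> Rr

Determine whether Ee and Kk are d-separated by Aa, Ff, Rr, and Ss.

Yes

4 paths connect Ee and Kk; each must be blocked for d-separation to hold:
  1. Ee ← Aa → Rr ← Kk — Aa:fork[blocks]; Rr:collider[open] ⇒ blocked
  2. Ee ← Aa ← Ff → Rr ← Kk — Aa:chain[blocks]; Ff:fork[blocks]; Rr:collider[open] ⇒ blocked
  3. Ee ← Ff → Rr ← Kk — Ff:fork[blocks]; Rr:collider[open] ⇒ blocked
  4. Ee ← Ff → Aa → Rr ← Kk — Ff:fork[blocks]; Aa:chain[blocks]; Rr:collider[open] ⇒ blocked
Since every path is blocked, d-separation holds.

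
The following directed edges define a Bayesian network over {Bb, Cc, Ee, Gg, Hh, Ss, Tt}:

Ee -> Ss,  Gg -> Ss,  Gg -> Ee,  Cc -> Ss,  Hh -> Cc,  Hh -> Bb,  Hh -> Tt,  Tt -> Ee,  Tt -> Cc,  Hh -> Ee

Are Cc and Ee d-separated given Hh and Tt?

6 paths connect Cc and Ee; each must be blocked for d-separation to hold:
Path 1: Cc → Ss ← Gg → Ee
  Ss is a collider here and neither Ss nor any of its descendants is conditioned on, so the collider stays closed — the path is blocked at Ss.
Path 2: Cc → Ss ← Ee
  Ss is a collider here and neither Ss nor any of its descendants is conditioned on, so the collider stays closed — the path is blocked at Ss.
Path 3: Cc ← Tt → Ee
  Tt is a fork here and Tt is conditioned on, so the path is blocked at Tt.
Path 4: Cc ← Tt ← Hh → Ee
  Tt is a chain here and Tt is conditioned on, so the path is blocked at Tt.
Path 5: Cc ← Hh → Ee
  Hh is a fork here and Hh is conditioned on, so the path is blocked at Hh.
Path 6: Cc ← Hh → Tt → Ee
  Hh is a fork here and Hh is conditioned on, so the path is blocked at Hh.
Every path is blocked, so Cc and Ee are d-separated given {Hh, Tt}.

Yes — Cc and Ee are d-separated given {Hh, Tt}.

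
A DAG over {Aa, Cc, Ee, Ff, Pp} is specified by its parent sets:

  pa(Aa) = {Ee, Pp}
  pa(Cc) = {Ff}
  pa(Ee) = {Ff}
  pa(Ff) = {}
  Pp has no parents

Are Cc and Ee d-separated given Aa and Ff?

Yes

There is one path between Cc and Ee:
Path 1: Cc ← Ff → Ee
  Ff is a fork here and Ff is conditioned on, so the path is blocked at Ff.
All paths are blocked; Cc ⊥ Ee | {Aa, Ff} holds.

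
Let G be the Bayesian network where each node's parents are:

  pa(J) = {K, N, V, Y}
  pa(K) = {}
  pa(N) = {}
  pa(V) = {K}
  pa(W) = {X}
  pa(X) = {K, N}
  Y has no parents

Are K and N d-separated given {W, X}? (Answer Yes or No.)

3 paths connect K and N; each must be blocked for d-separation to hold:
Path 1: K → J ← N
  J is a collider here and neither J nor any of its descendants is conditioned on, so the collider stays closed — the path is blocked at J.
Path 2: K → V → J ← N
  J is a collider here and neither J nor any of its descendants is conditioned on, so the collider stays closed — the path is blocked at J.
Path 3: K → X ← N
  X is a collider and X is conditioned on, which opens it — no node blocks this path, so it is active.
At least one path is unblocked, so d-separation fails.

No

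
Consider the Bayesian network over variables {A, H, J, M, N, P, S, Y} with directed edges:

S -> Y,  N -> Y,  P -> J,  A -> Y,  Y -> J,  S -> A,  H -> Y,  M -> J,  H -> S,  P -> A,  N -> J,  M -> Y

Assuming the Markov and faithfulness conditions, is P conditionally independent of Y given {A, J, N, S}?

No

6 paths connect P and Y; each must be blocked for d-separation to hold:
Path 1: P → A ← S ← H → Y
  S is a chain here and S is conditioned on, so the path is blocked at S.
Path 2: P → A ← S → Y
  S is a fork here and S is conditioned on, so the path is blocked at S.
Path 3: P → A → Y
  A is a chain here and A is conditioned on, so the path is blocked at A.
Path 4: P → J ← N → Y
  N is a fork here and N is conditioned on, so the path is blocked at N.
Path 5: P → J ← M → Y
  J is a collider and J is conditioned on, which opens it; M is a fork and M is not conditioned on — no node blocks this path, so it is active.
Path 6: P → J ← Y
  J is a collider and J is conditioned on, which opens it — no node blocks this path, so it is active.
Because an active path exists, P and Y are not d-separated.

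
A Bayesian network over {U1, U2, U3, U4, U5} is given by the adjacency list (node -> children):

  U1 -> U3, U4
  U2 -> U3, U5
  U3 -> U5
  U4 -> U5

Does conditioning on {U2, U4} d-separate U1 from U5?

No

We examine all 3 paths between U1 and U5:
  1. U1 → U4 → U5 — U4:chain[blocks] ⇒ blocked
  2. U1 → U3 ← U2 → U5 — U3:collider[blocks]; U2:fork[blocks] ⇒ blocked
  3. U1 → U3 → U5 — U3:chain[open] ⇒ active
Because an active path exists, U1 and U5 are not d-separated.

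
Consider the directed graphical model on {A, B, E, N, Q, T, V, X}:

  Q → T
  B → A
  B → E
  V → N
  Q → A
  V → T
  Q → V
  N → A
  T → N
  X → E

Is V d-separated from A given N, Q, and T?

Enumerating the 6 paths from V to A and testing each for blocking by {N, Q, T}:
  1. V ← Q → T → N → A — Q:fork[blocks]; T:chain[blocks]; N:chain[blocks] ⇒ blocked
  2. V ← Q → A — Q:fork[blocks] ⇒ blocked
  3. V → T ← Q → A — T:collider[open]; Q:fork[blocks] ⇒ blocked
  4. V → T → N → A — T:chain[blocks]; N:chain[blocks] ⇒ blocked
  5. V → N ← T ← Q → A — N:collider[open]; T:chain[blocks]; Q:fork[blocks] ⇒ blocked
  6. V → N → A — N:chain[blocks] ⇒ blocked
All paths are blocked; V ⊥ A | {N, Q, T} holds.

Yes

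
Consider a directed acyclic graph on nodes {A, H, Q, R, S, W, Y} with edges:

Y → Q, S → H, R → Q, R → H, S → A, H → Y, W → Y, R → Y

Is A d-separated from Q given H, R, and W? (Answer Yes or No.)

Yes — A and Q are d-separated given {H, R, W}.

There are 4 undirected paths between A and Q; checking each against the conditioning set {H, R, W}:
Path 1: A ← S → H → Y → Q
  H is a chain here and H is conditioned on, so the path is blocked at H.
Path 2: A ← S → H → Y ← R → Q
  H is a chain here and H is conditioned on, so the path is blocked at H.
Path 3: A ← S → H ← R → Y → Q
  R is a fork here and R is conditioned on, so the path is blocked at R.
Path 4: A ← S → H ← R → Q
  R is a fork here and R is conditioned on, so the path is blocked at R.
All paths are blocked; A ⊥ Q | {H, R, W} holds.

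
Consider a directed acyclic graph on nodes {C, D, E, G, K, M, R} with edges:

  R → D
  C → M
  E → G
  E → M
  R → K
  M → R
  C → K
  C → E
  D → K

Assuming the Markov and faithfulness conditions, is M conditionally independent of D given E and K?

There are 6 undirected paths between M and D; checking each against the conditioning set {E, K}:
Path 1: M ← C → K ← D
  C is a fork and C is not conditioned on; K is a collider and K is conditioned on, which opens it — no node blocks this path, so it is active.
Path 2: M ← C → K ← R → D
  C is a fork and C is not conditioned on; K is a collider and K is conditioned on, which opens it; R is a fork and R is not conditioned on — no node blocks this path, so it is active.
Path 3: M → R → K ← D
  R is a chain and R is not conditioned on; K is a collider and K is conditioned on, which opens it — no node blocks this path, so it is active.
Path 4: M → R → D
  R is a chain and R is not conditioned on — no node blocks this path, so it is active.
Path 5: M ← E ← C → K ← D
  E is a chain here and E is conditioned on, so the path is blocked at E.
Path 6: M ← E ← C → K ← R → D
  E is a chain here and E is conditioned on, so the path is blocked at E.
Because an active path exists, M and D are not d-separated.

No — M and D are not d-separated given {E, K}.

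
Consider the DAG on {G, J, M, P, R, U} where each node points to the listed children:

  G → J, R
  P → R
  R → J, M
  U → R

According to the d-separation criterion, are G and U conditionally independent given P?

There are 2 undirected paths between G and U; checking each against the conditioning set {P}:
Path 1: G → R ← U
  R is a collider here and neither R nor any of its descendants is conditioned on, so the collider stays closed — the path is blocked at R.
Path 2: G → J ← R ← U
  J is a collider here and neither J nor any of its descendants is conditioned on, so the collider stays closed — the path is blocked at J.
Since every path is blocked, d-separation holds.

Yes — G and U are d-separated given {P}.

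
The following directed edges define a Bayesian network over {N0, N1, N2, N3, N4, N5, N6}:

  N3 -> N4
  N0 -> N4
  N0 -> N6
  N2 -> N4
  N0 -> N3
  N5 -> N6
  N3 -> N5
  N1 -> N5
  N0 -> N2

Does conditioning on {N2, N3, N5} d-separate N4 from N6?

No

6 paths connect N4 and N6; each must be blocked for d-separation to hold:
  1. N4 ← N3 → N5 → N6 — N3:fork[blocks]; N5:chain[blocks] ⇒ blocked
  2. N4 ← N3 ← N0 → N6 — N3:chain[blocks]; N0:fork[open] ⇒ blocked
  3. N4 ← N2 ← N0 → N3 → N5 → N6 — N2:chain[blocks]; N0:fork[open]; N3:chain[blocks]; N5:chain[blocks] ⇒ blocked
  4. N4 ← N2 ← N0 → N6 — N2:chain[blocks]; N0:fork[open] ⇒ blocked
  5. N4 ← N0 → N3 → N5 → N6 — N0:fork[open]; N3:chain[blocks]; N5:chain[blocks] ⇒ blocked
  6. N4 ← N0 → N6 — N0:fork[open] ⇒ active
Because an active path exists, N4 and N6 are not d-separated.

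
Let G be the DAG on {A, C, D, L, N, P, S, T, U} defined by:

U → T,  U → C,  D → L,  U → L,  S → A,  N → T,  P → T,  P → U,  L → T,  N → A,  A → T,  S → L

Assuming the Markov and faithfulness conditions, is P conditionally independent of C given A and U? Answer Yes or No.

Yes

We examine all 5 paths between P and C:
Path 1: P → T ← L ← U → C
  T is a collider here and neither T nor any of its descendants is conditioned on, so the collider stays closed — the path is blocked at T.
Path 2: P → T ← N → A ← S → L ← U → C
  T is a collider here and neither T nor any of its descendants is conditioned on, so the collider stays closed — the path is blocked at T.
Path 3: P → T ← A ← S → L ← U → C
  T is a collider here and neither T nor any of its descendants is conditioned on, so the collider stays closed — the path is blocked at T.
Path 4: P → T ← U → C
  T is a collider here and neither T nor any of its descendants is conditioned on, so the collider stays closed — the path is blocked at T.
Path 5: P → U → C
  U is a chain here and U is conditioned on, so the path is blocked at U.
All paths are blocked; P ⊥ C | {A, U} holds.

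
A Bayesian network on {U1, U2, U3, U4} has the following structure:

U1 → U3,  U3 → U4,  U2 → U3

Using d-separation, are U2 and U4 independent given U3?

Yes — U2 and U4 are d-separated given {U3}.

The only undirected path from U2 to U4 is:
Path 1: U2 → U3 → U4
  U3 is a chain here and U3 is conditioned on, so the path is blocked at U3.
All paths are blocked; U2 ⊥ U4 | {U3} holds.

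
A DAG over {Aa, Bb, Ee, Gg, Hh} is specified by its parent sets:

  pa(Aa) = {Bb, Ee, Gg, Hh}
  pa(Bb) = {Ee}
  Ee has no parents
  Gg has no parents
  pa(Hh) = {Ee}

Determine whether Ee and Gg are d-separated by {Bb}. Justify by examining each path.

We examine all 3 paths between Ee and Gg:
  1. Ee → Hh → Aa ← Gg — Hh:chain[open]; Aa:collider[blocks] ⇒ blocked
  2. Ee → Aa ← Gg — Aa:collider[blocks] ⇒ blocked
  3. Ee → Bb → Aa ← Gg — Bb:chain[blocks]; Aa:collider[blocks] ⇒ blocked
Since every path is blocked, d-separation holds.

Yes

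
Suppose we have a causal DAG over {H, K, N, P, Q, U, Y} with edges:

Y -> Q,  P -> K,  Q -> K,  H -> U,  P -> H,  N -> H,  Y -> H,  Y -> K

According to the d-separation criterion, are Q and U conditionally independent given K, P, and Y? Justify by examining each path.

Yes

4 paths connect Q and U; each must be blocked for d-separation to hold:
  1. Q ← Y → K ← P → H → U — Y:fork[blocks]; K:collider[open]; P:fork[blocks]; H:chain[open] ⇒ blocked
  2. Q ← Y → H → U — Y:fork[blocks]; H:chain[open] ⇒ blocked
  3. Q → K ← Y → H → U — K:collider[open]; Y:fork[blocks]; H:chain[open] ⇒ blocked
  4. Q → K ← P → H → U — K:collider[open]; P:fork[blocks]; H:chain[open] ⇒ blocked
All paths are blocked; Q ⊥ U | {K, P, Y} holds.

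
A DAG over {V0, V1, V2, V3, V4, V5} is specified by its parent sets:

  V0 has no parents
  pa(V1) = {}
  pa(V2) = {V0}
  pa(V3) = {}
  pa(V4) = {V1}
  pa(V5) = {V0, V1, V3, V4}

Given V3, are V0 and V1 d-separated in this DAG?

Yes

2 paths connect V0 and V1; each must be blocked for d-separation to hold:
Path 1: V0 → V5 ← V1
  V5 is a collider here and neither V5 nor any of its descendants is conditioned on, so the collider stays closed — the path is blocked at V5.
Path 2: V0 → V5 ← V4 ← V1
  V5 is a collider here and neither V5 nor any of its descendants is conditioned on, so the collider stays closed — the path is blocked at V5.
Every path is blocked, so V0 and V1 are d-separated given {V3}.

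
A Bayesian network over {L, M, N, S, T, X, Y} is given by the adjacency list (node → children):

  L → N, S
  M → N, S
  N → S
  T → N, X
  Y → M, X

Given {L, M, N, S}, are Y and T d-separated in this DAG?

Yes — Y and T are d-separated given {L, M, N, S}.

Enumerating the 4 paths from Y to T and testing each for blocking by {L, M, N, S}:
Path 1: Y → M → N ← T
  M is a chain here and M is conditioned on, so the path is blocked at M.
Path 2: Y → M → S ← L → N ← T
  M is a chain here and M is conditioned on, so the path is blocked at M.
Path 3: Y → M → S ← N ← T
  M is a chain here and M is conditioned on, so the path is blocked at M.
Path 4: Y → X ← T
  X is a collider here and neither X nor any of its descendants is conditioned on, so the collider stays closed — the path is blocked at X.
All paths are blocked; Y ⊥ T | {L, M, N, S} holds.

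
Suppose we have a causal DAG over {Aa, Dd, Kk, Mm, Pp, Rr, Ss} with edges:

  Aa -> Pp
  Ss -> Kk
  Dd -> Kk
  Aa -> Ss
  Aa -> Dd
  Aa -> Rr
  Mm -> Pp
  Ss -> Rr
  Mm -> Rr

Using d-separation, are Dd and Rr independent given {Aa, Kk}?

There are 6 undirected paths between Dd and Rr; checking each against the conditioning set {Aa, Kk}:
Path 1: Dd ← Aa → Ss → Rr
  Aa is a fork here and Aa is conditioned on, so the path is blocked at Aa.
Path 2: Dd ← Aa → Pp ← Mm → Rr
  Aa is a fork here and Aa is conditioned on, so the path is blocked at Aa.
Path 3: Dd ← Aa → Rr
  Aa is a fork here and Aa is conditioned on, so the path is blocked at Aa.
Path 4: Dd → Kk ← Ss ← Aa → Pp ← Mm → Rr
  Aa is a fork here and Aa is conditioned on, so the path is blocked at Aa.
Path 5: Dd → Kk ← Ss ← Aa → Rr
  Aa is a fork here and Aa is conditioned on, so the path is blocked at Aa.
Path 6: Dd → Kk ← Ss → Rr
  Kk is a collider and Kk is conditioned on, which opens it; Ss is a fork and Ss is not conditioned on — no node blocks this path, so it is active.
At least one path is unblocked, so d-separation fails.

No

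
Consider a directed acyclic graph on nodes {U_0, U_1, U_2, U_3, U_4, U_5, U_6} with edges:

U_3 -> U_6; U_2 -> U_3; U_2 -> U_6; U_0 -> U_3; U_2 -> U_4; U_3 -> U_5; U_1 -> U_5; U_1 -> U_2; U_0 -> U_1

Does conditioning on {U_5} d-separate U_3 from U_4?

No

4 paths connect U_3 and U_4; each must be blocked for d-separation to hold:
  1. U_3 → U_6 ← U_2 → U_4 — U_6:collider[blocks]; U_2:fork[open] ⇒ blocked
  2. U_3 ← U_2 → U_4 — U_2:fork[open] ⇒ active
  3. U_3 → U_5 ← U_1 → U_2 → U_4 — U_5:collider[open]; U_1:fork[open]; U_2:chain[open] ⇒ active
  4. U_3 ← U_0 → U_1 → U_2 → U_4 — U_0:fork[open]; U_1:chain[open]; U_2:chain[open] ⇒ active
Because an active path exists, U_3 and U_4 are not d-separated.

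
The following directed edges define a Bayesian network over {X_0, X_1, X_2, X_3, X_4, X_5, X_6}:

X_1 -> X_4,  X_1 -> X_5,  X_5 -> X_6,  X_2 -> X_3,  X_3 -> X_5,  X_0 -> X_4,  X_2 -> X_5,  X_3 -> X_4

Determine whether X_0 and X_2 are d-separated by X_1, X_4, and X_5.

No — X_0 and X_2 are not d-separated given {X_1, X_4, X_5}.

We examine all 4 paths between X_0 and X_2:
  1. X_0 → X_4 ← X_1 → X_5 ← X_2 — X_4:collider[open]; X_1:fork[blocks]; X_5:collider[open] ⇒ blocked
  2. X_0 → X_4 ← X_1 → X_5 ← X_3 ← X_2 — X_4:collider[open]; X_1:fork[blocks]; X_5:collider[open]; X_3:chain[open] ⇒ blocked
  3. X_0 → X_4 ← X_3 ← X_2 — X_4:collider[open]; X_3:chain[open] ⇒ active
  4. X_0 → X_4 ← X_3 → X_5 ← X_2 — X_4:collider[open]; X_3:fork[open]; X_5:collider[open] ⇒ active
At least one path is unblocked, so d-separation fails.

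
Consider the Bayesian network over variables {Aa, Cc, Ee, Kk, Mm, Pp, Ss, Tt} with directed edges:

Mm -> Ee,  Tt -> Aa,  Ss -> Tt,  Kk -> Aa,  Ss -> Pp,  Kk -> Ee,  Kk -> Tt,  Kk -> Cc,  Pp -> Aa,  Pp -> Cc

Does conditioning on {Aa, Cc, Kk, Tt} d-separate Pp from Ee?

5 paths connect Pp and Ee; each must be blocked for d-separation to hold:
  1. Pp → Cc ← Kk → Ee — Cc:collider[open]; Kk:fork[blocks] ⇒ blocked
  2. Pp ← Ss → Tt ← Kk → Ee — Ss:fork[open]; Tt:collider[open]; Kk:fork[blocks] ⇒ blocked
  3. Pp ← Ss → Tt → Aa ← Kk → Ee — Ss:fork[open]; Tt:chain[blocks]; Aa:collider[open]; Kk:fork[blocks] ⇒ blocked
  4. Pp → Aa ← Tt ← Kk → Ee — Aa:collider[open]; Tt:chain[blocks]; Kk:fork[blocks] ⇒ blocked
  5. Pp → Aa ← Kk → Ee — Aa:collider[open]; Kk:fork[blocks] ⇒ blocked
All paths are blocked; Pp ⊥ Ee | {Aa, Cc, Kk, Tt} holds.

Yes — Pp and Ee are d-separated given {Aa, Cc, Kk, Tt}.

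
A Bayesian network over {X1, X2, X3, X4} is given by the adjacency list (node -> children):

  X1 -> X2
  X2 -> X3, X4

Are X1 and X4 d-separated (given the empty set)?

The only undirected path from X1 to X4 is:
Path 1: X1 → X2 → X4
  X2 is a chain and X2 is not conditioned on — no node blocks this path, so it is active.
At least one path is unblocked, so d-separation fails.

No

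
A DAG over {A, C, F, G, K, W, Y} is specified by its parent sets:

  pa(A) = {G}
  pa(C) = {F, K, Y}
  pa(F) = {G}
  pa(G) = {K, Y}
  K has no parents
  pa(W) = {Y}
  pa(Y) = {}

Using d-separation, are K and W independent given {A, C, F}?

No

4 paths connect K and W; each must be blocked for d-separation to hold:
  1. K → C ← Y → W — C:collider[open]; Y:fork[open] ⇒ active
  2. K → C ← F ← G ← Y → W — C:collider[open]; F:chain[blocks]; G:chain[open]; Y:fork[open] ⇒ blocked
  3. K → G ← Y → W — G:collider[open]; Y:fork[open] ⇒ active
  4. K → G → F → C ← Y → W — G:chain[open]; F:chain[blocks]; C:collider[open]; Y:fork[open] ⇒ blocked
Since the path K → C ← Y → W is active, K and W are not d-separated given {A, C, F}.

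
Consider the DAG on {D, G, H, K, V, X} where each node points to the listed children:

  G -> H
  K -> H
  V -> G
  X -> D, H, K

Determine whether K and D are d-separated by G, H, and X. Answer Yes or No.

Yes

Enumerating the 2 paths from K to D and testing each for blocking by {G, H, X}:
Path 1: K → H ← X → D
  X is a fork here and X is conditioned on, so the path is blocked at X.
Path 2: K ← X → D
  X is a fork here and X is conditioned on, so the path is blocked at X.
Every path is blocked, so K and D are d-separated given {G, H, X}.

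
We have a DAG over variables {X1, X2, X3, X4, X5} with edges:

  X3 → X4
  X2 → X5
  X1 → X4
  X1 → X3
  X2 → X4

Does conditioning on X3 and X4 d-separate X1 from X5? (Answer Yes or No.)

No — X1 and X5 are not d-separated given {X3, X4}.

There are 2 undirected paths between X1 and X5; checking each against the conditioning set {X3, X4}:
Path 1: X1 → X3 → X4 ← X2 → X5
  X3 is a chain here and X3 is conditioned on, so the path is blocked at X3.
Path 2: X1 → X4 ← X2 → X5
  X4 is a collider and X4 is conditioned on, which opens it; X2 is a fork and X2 is not conditioned on — no node blocks this path, so it is active.
Since the path X1 → X4 ← X2 → X5 is active, X1 and X5 are not d-separated given {X3, X4}.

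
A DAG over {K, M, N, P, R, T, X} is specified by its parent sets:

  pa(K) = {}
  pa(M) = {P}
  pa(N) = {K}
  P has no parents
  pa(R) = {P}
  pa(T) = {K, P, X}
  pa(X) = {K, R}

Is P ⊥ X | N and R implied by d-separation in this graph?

Yes

Enumerating the 3 paths from P to X and testing each for blocking by {N, R}:
  1. P → R → X — R:chain[blocks] ⇒ blocked
  2. P → T ← K → X — T:collider[blocks]; K:fork[open] ⇒ blocked
  3. P → T ← X — T:collider[blocks] ⇒ blocked
Since every path is blocked, d-separation holds.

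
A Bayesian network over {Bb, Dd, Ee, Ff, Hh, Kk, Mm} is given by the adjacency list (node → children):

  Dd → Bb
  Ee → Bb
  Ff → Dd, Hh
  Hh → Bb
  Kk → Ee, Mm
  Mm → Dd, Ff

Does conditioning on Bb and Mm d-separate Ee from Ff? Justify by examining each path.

No

There are 6 undirected paths between Ee and Ff; checking each against the conditioning set {Bb, Mm}:
  1. Ee ← Kk → Mm → Ff — Kk:fork[open]; Mm:chain[blocks] ⇒ blocked
  2. Ee ← Kk → Mm → Dd → Bb ← Hh ← Ff — Kk:fork[open]; Mm:chain[blocks]; Dd:chain[open]; Bb:collider[open]; Hh:chain[open] ⇒ blocked
  3. Ee ← Kk → Mm → Dd ← Ff — Kk:fork[open]; Mm:chain[blocks]; Dd:collider[open] ⇒ blocked
  4. Ee → Bb ← Hh ← Ff — Bb:collider[open]; Hh:chain[open] ⇒ active
  5. Ee → Bb ← Dd ← Mm → Ff — Bb:collider[open]; Dd:chain[open]; Mm:fork[blocks] ⇒ blocked
  6. Ee → Bb ← Dd ← Ff — Bb:collider[open]; Dd:chain[open] ⇒ active
Because an active path exists, Ee and Ff are not d-separated.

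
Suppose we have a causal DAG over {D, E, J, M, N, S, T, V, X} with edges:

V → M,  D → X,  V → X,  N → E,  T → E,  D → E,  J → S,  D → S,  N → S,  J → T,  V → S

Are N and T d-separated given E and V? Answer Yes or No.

No — N and T are not d-separated given {E, V}.

There are 6 undirected paths between N and T; checking each against the conditioning set {E, V}:
  1. N → E ← D → S ← J → T — E:collider[open]; D:fork[open]; S:collider[blocks]; J:fork[open] ⇒ blocked
  2. N → E ← D → X ← V → S ← J → T — E:collider[open]; D:fork[open]; X:collider[blocks]; V:fork[blocks]; S:collider[blocks]; J:fork[open] ⇒ blocked
  3. N → E ← T — E:collider[open] ⇒ active
  4. N → S ← D → E ← T — S:collider[blocks]; D:fork[open]; E:collider[open] ⇒ blocked
  5. N → S ← J → T — S:collider[blocks]; J:fork[open] ⇒ blocked
  6. N → S ← V → X ← D → E ← T — S:collider[blocks]; V:fork[blocks]; X:collider[blocks]; D:fork[open]; E:collider[open] ⇒ blocked
At least one path is unblocked, so d-separation fails.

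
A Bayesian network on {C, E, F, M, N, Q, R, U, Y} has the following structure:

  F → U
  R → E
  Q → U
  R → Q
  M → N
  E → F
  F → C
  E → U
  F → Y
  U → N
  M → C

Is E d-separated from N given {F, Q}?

6 paths connect E and N; each must be blocked for d-separation to hold:
  1. E ← R → Q → U → N — R:fork[open]; Q:chain[blocks]; U:chain[open] ⇒ blocked
  2. E ← R → Q → U ← F → C ← M → N — R:fork[open]; Q:chain[blocks]; U:collider[blocks]; F:fork[blocks]; C:collider[blocks]; M:fork[open] ⇒ blocked
  3. E → U → N — U:chain[open] ⇒ active
  4. E → U ← F → C ← M → N — U:collider[blocks]; F:fork[blocks]; C:collider[blocks]; M:fork[open] ⇒ blocked
  5. E → F → C ← M → N — F:chain[blocks]; C:collider[blocks]; M:fork[open] ⇒ blocked
  6. E → F → U → N — F:chain[blocks]; U:chain[open] ⇒ blocked
At least one path is unblocked, so d-separation fails.

No — E and N are not d-separated given {F, Q}.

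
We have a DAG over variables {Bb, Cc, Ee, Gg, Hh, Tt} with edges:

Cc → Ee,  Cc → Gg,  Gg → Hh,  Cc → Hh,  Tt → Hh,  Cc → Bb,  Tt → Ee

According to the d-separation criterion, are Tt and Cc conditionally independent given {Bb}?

3 paths connect Tt and Cc; each must be blocked for d-separation to hold:
Path 1: Tt → Hh ← Cc
  Hh is a collider here and neither Hh nor any of its descendants is conditioned on, so the collider stays closed — the path is blocked at Hh.
Path 2: Tt → Hh ← Gg ← Cc
  Hh is a collider here and neither Hh nor any of its descendants is conditioned on, so the collider stays closed — the path is blocked at Hh.
Path 3: Tt → Ee ← Cc
  Ee is a collider here and neither Ee nor any of its descendants is conditioned on, so the collider stays closed — the path is blocked at Ee.
Since every path is blocked, d-separation holds.

Yes — Tt and Cc are d-separated given {Bb}.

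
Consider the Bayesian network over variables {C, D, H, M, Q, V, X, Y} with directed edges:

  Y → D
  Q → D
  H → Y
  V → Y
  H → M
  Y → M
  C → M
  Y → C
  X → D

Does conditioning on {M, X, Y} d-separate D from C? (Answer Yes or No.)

Yes — D and C are d-separated given {M, X, Y}.

Enumerating the 3 paths from D to C and testing each for blocking by {M, X, Y}:
Path 1: D ← Y → M ← C
  Y is a fork here and Y is conditioned on, so the path is blocked at Y.
Path 2: D ← Y ← H → M ← C
  Y is a chain here and Y is conditioned on, so the path is blocked at Y.
Path 3: D ← Y → C
  Y is a fork here and Y is conditioned on, so the path is blocked at Y.
Since every path is blocked, d-separation holds.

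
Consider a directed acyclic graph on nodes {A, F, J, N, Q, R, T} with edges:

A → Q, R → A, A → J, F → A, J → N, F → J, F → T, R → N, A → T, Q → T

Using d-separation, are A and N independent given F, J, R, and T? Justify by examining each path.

There are 5 undirected paths between A and N; checking each against the conditioning set {F, J, R, T}:
Path 1: A ← R → N
  R is a fork here and R is conditioned on, so the path is blocked at R.
Path 2: A → J → N
  J is a chain here and J is conditioned on, so the path is blocked at J.
Path 3: A ← F → J → N
  F is a fork here and F is conditioned on, so the path is blocked at F.
Path 4: A → Q → T ← F → J → N
  F is a fork here and F is conditioned on, so the path is blocked at F.
Path 5: A → T ← F → J → N
  F is a fork here and F is conditioned on, so the path is blocked at F.
Every path is blocked, so A and N are d-separated given {F, J, R, T}.

Yes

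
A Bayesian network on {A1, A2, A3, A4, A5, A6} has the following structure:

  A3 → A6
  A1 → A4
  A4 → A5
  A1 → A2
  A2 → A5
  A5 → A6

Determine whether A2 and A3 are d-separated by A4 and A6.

No

Enumerating the 2 paths from A2 to A3 and testing each for blocking by {A4, A6}:
Path 1: A2 → A5 → A6 ← A3
  A5 is a chain and A5 is not conditioned on; A6 is a collider and A6 is conditioned on, which opens it — no node blocks this path, so it is active.
Path 2: A2 ← A1 → A4 → A5 → A6 ← A3
  A4 is a chain here and A4 is conditioned on, so the path is blocked at A4.
At least one path is unblocked, so d-separation fails.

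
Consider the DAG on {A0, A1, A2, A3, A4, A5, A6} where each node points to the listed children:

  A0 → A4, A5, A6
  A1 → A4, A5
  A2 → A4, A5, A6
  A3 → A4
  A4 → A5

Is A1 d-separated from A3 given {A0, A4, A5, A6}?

No

We examine all 6 paths between A1 and A3:
Path 1: A1 → A4 ← A3
  A4 is a collider and A4 is conditioned on, which opens it — no node blocks this path, so it is active.
Path 2: A1 → A5 ← A4 ← A3
  A4 is a chain here and A4 is conditioned on, so the path is blocked at A4.
Path 3: A1 → A5 ← A0 → A6 ← A2 → A4 ← A3
  A0 is a fork here and A0 is conditioned on, so the path is blocked at A0.
Path 4: A1 → A5 ← A0 → A4 ← A3
  A0 is a fork here and A0 is conditioned on, so the path is blocked at A0.
Path 5: A1 → A5 ← A2 → A6 ← A0 → A4 ← A3
  A0 is a fork here and A0 is conditioned on, so the path is blocked at A0.
Path 6: A1 → A5 ← A2 → A4 ← A3
  A5 is a collider and A5 is conditioned on, which opens it; A2 is a fork and A2 is not conditioned on; A4 is a collider and A4 is conditioned on, which opens it — no node blocks this path, so it is active.
At least one path is unblocked, so d-separation fails.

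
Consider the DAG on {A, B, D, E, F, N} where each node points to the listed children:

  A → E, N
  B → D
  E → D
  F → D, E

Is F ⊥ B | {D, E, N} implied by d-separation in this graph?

No

We examine all 2 paths between F and B:
Path 1: F → E → D ← B
  E is a chain here and E is conditioned on, so the path is blocked at E.
Path 2: F → D ← B
  D is a collider and D is conditioned on, which opens it — no node blocks this path, so it is active.
At least one path is unblocked, so d-separation fails.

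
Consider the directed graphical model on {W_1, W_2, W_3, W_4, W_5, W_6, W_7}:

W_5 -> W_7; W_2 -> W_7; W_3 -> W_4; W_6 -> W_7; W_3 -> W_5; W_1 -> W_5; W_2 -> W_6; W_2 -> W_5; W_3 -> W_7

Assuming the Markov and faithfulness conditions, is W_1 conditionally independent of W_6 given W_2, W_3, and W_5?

Yes — W_1 and W_6 are d-separated given {W_2, W_3, W_5}.

We examine all 6 paths between W_1 and W_6:
Path 1: W_1 → W_5 ← W_2 → W_7 ← W_6
  W_2 is a fork here and W_2 is conditioned on, so the path is blocked at W_2.
Path 2: W_1 → W_5 ← W_2 → W_6
  W_2 is a fork here and W_2 is conditioned on, so the path is blocked at W_2.
Path 3: W_1 → W_5 → W_7 ← W_2 → W_6
  W_5 is a chain here and W_5 is conditioned on, so the path is blocked at W_5.
Path 4: W_1 → W_5 → W_7 ← W_6
  W_5 is a chain here and W_5 is conditioned on, so the path is blocked at W_5.
Path 5: W_1 → W_5 ← W_3 → W_7 ← W_2 → W_6
  W_3 is a fork here and W_3 is conditioned on, so the path is blocked at W_3.
Path 6: W_1 → W_5 ← W_3 → W_7 ← W_6
  W_3 is a fork here and W_3 is conditioned on, so the path is blocked at W_3.
Since every path is blocked, d-separation holds.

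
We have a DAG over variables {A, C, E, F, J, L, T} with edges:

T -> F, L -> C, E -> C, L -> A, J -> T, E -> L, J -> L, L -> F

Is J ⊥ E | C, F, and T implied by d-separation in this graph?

No

Enumerating the 4 paths from J to E and testing each for blocking by {C, F, T}:
Path 1: J → L → C ← E
  L is a chain and L is not conditioned on; C is a collider and C is conditioned on, which opens it — no node blocks this path, so it is active.
Path 2: J → L ← E
  L is a collider and its descendant C is conditioned on, which opens it — no node blocks this path, so it is active.
Path 3: J → T → F ← L → C ← E
  T is a chain here and T is conditioned on, so the path is blocked at T.
Path 4: J → T → F ← L ← E
  T is a chain here and T is conditioned on, so the path is blocked at T.
Because an active path exists, J and E are not d-separated.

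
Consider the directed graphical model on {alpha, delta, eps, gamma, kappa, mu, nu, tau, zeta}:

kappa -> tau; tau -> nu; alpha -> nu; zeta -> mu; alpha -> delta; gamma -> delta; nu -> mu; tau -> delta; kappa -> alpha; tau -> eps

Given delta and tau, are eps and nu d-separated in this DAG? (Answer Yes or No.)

Yes

We examine all 3 paths between eps and nu:
Path 1: eps ← tau → nu
  tau is a fork here and tau is conditioned on, so the path is blocked at tau.
Path 2: eps ← tau → delta ← alpha → nu
  tau is a fork here and tau is conditioned on, so the path is blocked at tau.
Path 3: eps ← tau ← kappa → alpha → nu
  tau is a chain here and tau is conditioned on, so the path is blocked at tau.
Every path is blocked, so eps and nu are d-separated given {delta, tau}.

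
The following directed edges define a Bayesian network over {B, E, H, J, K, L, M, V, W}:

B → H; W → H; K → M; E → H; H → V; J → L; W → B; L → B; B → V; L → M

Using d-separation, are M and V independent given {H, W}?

No

There are 3 undirected paths between M and V; checking each against the conditioning set {H, W}:
Path 1: M ← L → B → V
  L is a fork and L is not conditioned on; B is a chain and B is not conditioned on — no node blocks this path, so it is active.
Path 2: M ← L → B ← W → H → V
  W is a fork here and W is conditioned on, so the path is blocked at W.
Path 3: M ← L → B → H → V
  H is a chain here and H is conditioned on, so the path is blocked at H.
Because an active path exists, M and V are not d-separated.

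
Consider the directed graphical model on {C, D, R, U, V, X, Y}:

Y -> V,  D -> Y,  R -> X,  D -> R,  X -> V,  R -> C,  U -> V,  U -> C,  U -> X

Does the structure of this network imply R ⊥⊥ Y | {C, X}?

We examine all 5 paths between R and Y:
Path 1: R → X → V ← Y
  X is a chain here and X is conditioned on, so the path is blocked at X.
Path 2: R → X ← U → V ← Y
  V is a collider here and neither V nor any of its descendants is conditioned on, so the collider stays closed — the path is blocked at V.
Path 3: R → C ← U → X → V ← Y
  X is a chain here and X is conditioned on, so the path is blocked at X.
Path 4: R → C ← U → V ← Y
  V is a collider here and neither V nor any of its descendants is conditioned on, so the collider stays closed — the path is blocked at V.
Path 5: R ← D → Y
  D is a fork and D is not conditioned on — no node blocks this path, so it is active.
Because an active path exists, R and Y are not d-separated.

No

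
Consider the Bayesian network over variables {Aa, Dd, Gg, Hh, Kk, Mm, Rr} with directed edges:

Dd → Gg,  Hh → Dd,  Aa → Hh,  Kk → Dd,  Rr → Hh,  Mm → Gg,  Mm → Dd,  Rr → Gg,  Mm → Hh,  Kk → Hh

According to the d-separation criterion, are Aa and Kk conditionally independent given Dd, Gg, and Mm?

Enumerating the 6 paths from Aa to Kk and testing each for blocking by {Dd, Gg, Mm}:
  1. Aa → Hh ← Rr → Gg ← Dd ← Kk — Hh:collider[open]; Rr:fork[open]; Gg:collider[open]; Dd:chain[blocks] ⇒ blocked
  2. Aa → Hh ← Rr → Gg ← Mm → Dd ← Kk — Hh:collider[open]; Rr:fork[open]; Gg:collider[open]; Mm:fork[blocks]; Dd:collider[open] ⇒ blocked
  3. Aa → Hh → Dd ← Kk — Hh:chain[open]; Dd:collider[open] ⇒ active
  4. Aa → Hh ← Mm → Gg ← Dd ← Kk — Hh:collider[open]; Mm:fork[blocks]; Gg:collider[open]; Dd:chain[blocks] ⇒ blocked
  5. Aa → Hh ← Mm → Dd ← Kk — Hh:collider[open]; Mm:fork[blocks]; Dd:collider[open] ⇒ blocked
  6. Aa → Hh ← Kk — Hh:collider[open] ⇒ active
At least one path is unblocked, so d-separation fails.

No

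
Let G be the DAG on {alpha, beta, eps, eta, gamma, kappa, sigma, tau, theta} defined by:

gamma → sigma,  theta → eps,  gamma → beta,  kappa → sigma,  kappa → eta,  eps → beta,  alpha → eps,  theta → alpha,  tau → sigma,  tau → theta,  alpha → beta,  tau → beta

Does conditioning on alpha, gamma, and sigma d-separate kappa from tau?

We examine all 6 paths between kappa and tau:
Path 1: kappa → sigma ← gamma → beta ← tau
  gamma is a fork here and gamma is conditioned on, so the path is blocked at gamma.
Path 2: kappa → sigma ← gamma → beta ← eps ← theta ← tau
  gamma is a fork here and gamma is conditioned on, so the path is blocked at gamma.
Path 3: kappa → sigma ← gamma → beta ← eps ← alpha ← theta ← tau
  gamma is a fork here and gamma is conditioned on, so the path is blocked at gamma.
Path 4: kappa → sigma ← gamma → beta ← alpha ← theta ← tau
  gamma is a fork here and gamma is conditioned on, so the path is blocked at gamma.
Path 5: kappa → sigma ← gamma → beta ← alpha → eps ← theta ← tau
  gamma is a fork here and gamma is conditioned on, so the path is blocked at gamma.
Path 6: kappa → sigma ← tau
  sigma is a collider and sigma is conditioned on, which opens it — no node blocks this path, so it is active.
Because an active path exists, kappa and tau are not d-separated.

No — kappa and tau are not d-separated given {alpha, gamma, sigma}.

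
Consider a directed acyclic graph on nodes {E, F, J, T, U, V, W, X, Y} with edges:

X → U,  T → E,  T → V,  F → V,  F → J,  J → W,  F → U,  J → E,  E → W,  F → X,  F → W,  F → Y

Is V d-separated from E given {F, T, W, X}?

Yes

We examine all 5 paths between V and E:
Path 1: V ← F → J → E
  F is a fork here and F is conditioned on, so the path is blocked at F.
Path 2: V ← F → J → W ← E
  F is a fork here and F is conditioned on, so the path is blocked at F.
Path 3: V ← F → W ← J → E
  F is a fork here and F is conditioned on, so the path is blocked at F.
Path 4: V ← F → W ← E
  F is a fork here and F is conditioned on, so the path is blocked at F.
Path 5: V ← T → E
  T is a fork here and T is conditioned on, so the path is blocked at T.
Since every path is blocked, d-separation holds.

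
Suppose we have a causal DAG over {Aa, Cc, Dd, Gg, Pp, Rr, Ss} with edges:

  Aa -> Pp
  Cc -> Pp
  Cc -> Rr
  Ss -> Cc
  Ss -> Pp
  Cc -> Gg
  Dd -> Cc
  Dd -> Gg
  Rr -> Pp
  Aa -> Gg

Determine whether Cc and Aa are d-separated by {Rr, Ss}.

There are 5 undirected paths between Cc and Aa; checking each against the conditioning set {Rr, Ss}:
  1. Cc ← Ss → Pp ← Aa — Ss:fork[blocks]; Pp:collider[blocks] ⇒ blocked
  2. Cc → Gg ← Aa — Gg:collider[blocks] ⇒ blocked
  3. Cc ← Dd → Gg ← Aa — Dd:fork[open]; Gg:collider[blocks] ⇒ blocked
  4. Cc → Pp ← Aa — Pp:collider[blocks] ⇒ blocked
  5. Cc → Rr → Pp ← Aa — Rr:chain[blocks]; Pp:collider[blocks] ⇒ blocked
Since every path is blocked, d-separation holds.

Yes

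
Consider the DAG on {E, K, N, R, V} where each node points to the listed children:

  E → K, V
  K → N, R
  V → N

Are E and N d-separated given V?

No

We examine all 2 paths between E and N:
  1. E → V → N — V:chain[blocks] ⇒ blocked
  2. E → K → N — K:chain[open] ⇒ active
Because an active path exists, E and N are not d-separated.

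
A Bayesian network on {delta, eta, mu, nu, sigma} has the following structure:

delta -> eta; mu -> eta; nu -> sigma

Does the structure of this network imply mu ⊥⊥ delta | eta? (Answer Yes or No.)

No

The only undirected path from mu to delta is:
  1. mu → eta ← delta — eta:collider[open] ⇒ active
Since the path mu → eta ← delta is active, mu and delta are not d-separated given {eta}.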